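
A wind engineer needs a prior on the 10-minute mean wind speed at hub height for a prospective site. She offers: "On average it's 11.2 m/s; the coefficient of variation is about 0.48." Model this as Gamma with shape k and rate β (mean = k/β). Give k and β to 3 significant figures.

For Gamma(k, rate β): mean = k/β, variance = k/β², so CV = 1/√k.
CV = 0.48, hence k = 1/CV² = 4.34.
Then β = k/mean = 4.34/11.2 = 0.388.

k ≈ 4.34, β ≈ 0.388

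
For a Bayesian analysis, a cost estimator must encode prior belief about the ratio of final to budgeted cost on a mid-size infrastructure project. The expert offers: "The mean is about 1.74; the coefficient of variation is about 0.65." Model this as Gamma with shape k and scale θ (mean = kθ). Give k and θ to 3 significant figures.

For Gamma(k, scale θ): mean = kθ, variance = kθ², so CV = 1/√k.
CV = 0.65, hence k = 1/CV² = 2.37.
Then θ = mean/k = 1.74/2.37 = 0.735.

k ≈ 2.37, θ ≈ 0.735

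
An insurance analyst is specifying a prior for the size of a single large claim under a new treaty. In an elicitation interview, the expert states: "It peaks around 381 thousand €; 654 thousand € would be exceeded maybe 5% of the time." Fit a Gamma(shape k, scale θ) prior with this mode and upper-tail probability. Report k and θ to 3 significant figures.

Gamma(k,θ) with k>1 has mode (k−1)θ, so θ = 381/(k−1).
Need P(X < 654) = 0.95 with θ tied to k this way. Start at k = 2, θ = 381: P(X<654) ≈ 0.512.
Too low — raise k to concentrate. Iterating converges to k ≈ 10.6.
Then θ = 381/(10.6−1) ≈ 39.8.

k ≈ 10.6, θ ≈ 39.8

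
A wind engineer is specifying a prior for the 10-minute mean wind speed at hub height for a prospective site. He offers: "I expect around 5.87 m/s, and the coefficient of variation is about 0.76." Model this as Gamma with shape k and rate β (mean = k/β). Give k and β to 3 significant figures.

For Gamma(k, rate β): mean = k/β, variance = k/β², so CV = 1/√k.
CV = 0.76, hence k = 1/CV² = 1.73.
Then β = k/mean = 1.73/5.87 = 0.295.

k ≈ 1.73, β ≈ 0.295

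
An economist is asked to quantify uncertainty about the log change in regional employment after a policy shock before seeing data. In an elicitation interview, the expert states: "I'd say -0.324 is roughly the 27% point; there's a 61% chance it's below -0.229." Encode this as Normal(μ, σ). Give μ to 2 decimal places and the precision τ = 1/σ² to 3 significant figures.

μ = -0.26, τ = 88.2

For Normal(μ,σ), the p-quantile is μ + z_p·σ. Here z_{0.27} = -0.6128, z_{0.61} = 0.2793.
So -0.324 = μ − 0.6128σ and -0.229 = μ + 0.2793σ.
Subtracting: σ = (-0.229 − -0.324)/(0.2793 − (-0.6128)) = 0.11.
Then μ = -0.324 − (-0.6128)·0.11 = -0.26.
Precision τ = 1/σ² = 1/0.1065² = 88.2.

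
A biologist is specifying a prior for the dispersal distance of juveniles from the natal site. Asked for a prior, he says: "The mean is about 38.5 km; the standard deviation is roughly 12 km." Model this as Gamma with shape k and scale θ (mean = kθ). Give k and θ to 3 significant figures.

k ≈ 10.3, θ ≈ 3.74

For Gamma(k, scale θ): mean = kθ, variance = kθ², so CV = 1/√k.
CV = SD/mean = 12/38.5 = 0.3117, hence k = 1/CV² = 10.3.
Then θ = mean/k = 38.5/10.3 = 3.74.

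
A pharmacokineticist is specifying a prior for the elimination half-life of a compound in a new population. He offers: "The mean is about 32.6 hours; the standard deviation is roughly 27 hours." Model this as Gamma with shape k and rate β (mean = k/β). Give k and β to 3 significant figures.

k ≈ 1.46, β ≈ 0.0447

For Gamma(k, rate β): mean = k/β, variance = k/β², so CV = 1/√k.
CV = SD/mean = 27/32.6 = 0.8282, hence k = 1/CV² = 1.46.
Then β = k/mean = 1.46/32.6 = 0.0447.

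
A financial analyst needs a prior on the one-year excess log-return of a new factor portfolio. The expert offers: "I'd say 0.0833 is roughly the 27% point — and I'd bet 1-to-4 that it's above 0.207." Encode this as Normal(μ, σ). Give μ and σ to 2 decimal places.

The p-quantile of Normal(μ,σ) is μ + z_p·σ, with z_{0.27} = -0.6128 and z_{0.8} = 0.8416.
Eliminate σ: μ = (z₂·x₁ − z₁·x₂)/(z₂ − z₁) = (0.8416·0.0833 − (-0.6128)·0.207)/1.454 = 0.14.
Then σ = (x₂ − x₁)/(z₂ − z₁) = (0.207 − 0.0833)/1.454 = 0.09.

μ = 0.14, σ = 0.09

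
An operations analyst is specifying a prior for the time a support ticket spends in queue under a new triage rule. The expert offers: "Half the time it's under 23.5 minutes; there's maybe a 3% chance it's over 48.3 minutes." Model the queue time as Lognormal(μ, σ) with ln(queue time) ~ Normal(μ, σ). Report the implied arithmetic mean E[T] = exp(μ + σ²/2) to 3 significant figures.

If T ~ Lognormal(μ,σ) then ln T ~ Normal(μ,σ), so the p-quantile of ln T is μ + z_p·σ.
ln(23.5) = 3.157 and ln(48.3) = 3.877; z_{0.5} = 0, z_{0.97} = 1.881.
σ = (3.877 − 3.157)/(1.881 − (0)) = 0.383.
μ = 3.157 − (0)·0.383 = 3.157.
E[T] = exp(μ + σ²/2) = exp(3.157 + 0.0734) = 25.3 minutes.

E[T] ≈ 25.3 minutes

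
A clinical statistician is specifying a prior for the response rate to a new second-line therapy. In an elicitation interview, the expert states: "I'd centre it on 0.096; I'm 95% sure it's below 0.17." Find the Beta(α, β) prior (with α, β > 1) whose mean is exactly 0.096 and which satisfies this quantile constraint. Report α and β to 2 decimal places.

With mean 0.096 fixed, write α = 0.096s, β = 0.904s where s = α+β.
Need P(θ < 0.17) = 0.95 under Beta(0.096s, 0.904s). Normal approximation: (q−m)/√(m(1−m)/s) ≈ z_{0.95} = 1.64, so s ≈ 0.096·0.904·(1.64)²/(0.17−0.096)² = 42.9.
At s = 42.9: P(θ<0.17) ≈ 0.934. Adjusting to match 0.95 gives s ≈ 52.47.
So α = 0.096·52.47 ≈ 5.04, β = 0.904·52.47 ≈ 47.43.

α ≈ 5.04, β ≈ 47.43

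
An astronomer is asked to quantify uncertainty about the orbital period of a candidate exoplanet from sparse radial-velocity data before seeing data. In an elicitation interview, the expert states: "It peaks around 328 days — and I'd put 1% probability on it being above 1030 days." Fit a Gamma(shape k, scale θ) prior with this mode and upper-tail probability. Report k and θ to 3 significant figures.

k ≈ 4.4, θ ≈ 96.5

Gamma(k,θ) with k>1 has mode (k−1)θ, so θ = 328/(k−1).
Need P(X < 1030) = 0.99 with θ tied to k this way. Start at k = 2, θ = 328: P(X<1030) ≈ 0.821.
Too low — raise k to concentrate. Iterating converges to k ≈ 4.4.
Then θ = 328/(4.4−1) ≈ 96.5.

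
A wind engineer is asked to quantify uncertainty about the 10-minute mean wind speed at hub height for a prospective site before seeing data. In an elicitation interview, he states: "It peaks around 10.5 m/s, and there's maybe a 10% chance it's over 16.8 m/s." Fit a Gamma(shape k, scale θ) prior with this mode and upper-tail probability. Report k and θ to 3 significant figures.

k ≈ 9.5, θ ≈ 1.23

Gamma(k,θ) with k>1 has mode (k−1)θ, so θ = 10.5/(k−1).
Need P(X < 16.8) = 0.9 with θ tied to k this way. Start at k = 2, θ = 10.5: P(X<16.8) ≈ 0.475.
Too low — raise k to concentrate. Iterating converges to k ≈ 9.5.
Then θ = 10.5/(9.5−1) ≈ 1.23.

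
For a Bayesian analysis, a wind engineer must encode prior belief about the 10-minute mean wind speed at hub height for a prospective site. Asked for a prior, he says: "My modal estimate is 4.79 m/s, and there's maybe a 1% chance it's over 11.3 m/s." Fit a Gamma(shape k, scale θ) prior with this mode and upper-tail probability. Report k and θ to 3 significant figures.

Gamma(k,θ) with k>1 has mode (k−1)θ, so θ = 4.79/(k−1).
Need P(X < 11.3) = 0.99 with θ tied to k this way. Start at k = 2, θ = 4.79: P(X<11.3) ≈ 0.683.
Too low — raise k to concentrate. Iterating converges to k ≈ 7.45.
Then θ = 4.79/(7.45−1) ≈ 0.742.

k ≈ 7.45, θ ≈ 0.742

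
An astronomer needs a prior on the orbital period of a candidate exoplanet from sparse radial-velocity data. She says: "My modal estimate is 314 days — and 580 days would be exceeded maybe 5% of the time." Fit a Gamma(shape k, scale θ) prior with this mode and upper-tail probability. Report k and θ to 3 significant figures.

Gamma(k,θ) with k>1 has mode (k−1)θ, so θ = 314/(k−1).
Need P(X < 580) = 0.95 with θ tied to k this way. Start at k = 2, θ = 314: P(X<580) ≈ 0.551.
Too low — raise k to concentrate. Iterating converges to k ≈ 8.39.
Then θ = 314/(8.39−1) ≈ 42.5.

k ≈ 8.39, θ ≈ 42.5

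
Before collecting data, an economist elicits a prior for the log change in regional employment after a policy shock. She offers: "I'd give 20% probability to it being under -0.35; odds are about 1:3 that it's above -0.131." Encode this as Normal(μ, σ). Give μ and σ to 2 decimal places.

μ = -0.23, σ = 0.14

The p-quantile of Normal(μ,σ) is μ + z_p·σ, with z_{0.2} = -0.8416 and z_{0.75} = 0.6745.
Eliminate σ: μ = (z₂·x₁ − z₁·x₂)/(z₂ − z₁) = (0.6745·-0.35 − (-0.8416)·-0.131)/1.516 = -0.23.
Then σ = (x₂ − x₁)/(z₂ − z₁) = (-0.131 − -0.35)/1.516 = 0.14.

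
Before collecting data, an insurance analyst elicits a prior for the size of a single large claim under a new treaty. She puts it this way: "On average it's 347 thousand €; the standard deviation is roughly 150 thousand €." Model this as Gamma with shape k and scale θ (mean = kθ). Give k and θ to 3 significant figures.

For Gamma(k, scale θ): mean = kθ, variance = kθ², so CV = 1/√k.
CV = SD/mean = 150/347 = 0.4323, hence k = 1/CV² = 5.35.
Then θ = mean/k = 347/5.35 = 64.8.

k ≈ 5.35, θ ≈ 64.8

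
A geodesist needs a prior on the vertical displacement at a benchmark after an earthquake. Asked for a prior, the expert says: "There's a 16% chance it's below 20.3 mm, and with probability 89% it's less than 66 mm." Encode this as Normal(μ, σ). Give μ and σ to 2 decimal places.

μ = 40.76, σ = 20.58

The p-quantile of Normal(μ,σ) is μ + z_p·σ, with z_{0.16} = -0.9945 and z_{0.89} = 1.227.
Eliminate σ: μ = (z₂·x₁ − z₁·x₂)/(z₂ − z₁) = (1.227·20.3 − (-0.9945)·66)/2.221 = 40.76.
Then σ = (x₂ − x₁)/(z₂ − z₁) = (66 − 20.3)/2.221 = 20.58.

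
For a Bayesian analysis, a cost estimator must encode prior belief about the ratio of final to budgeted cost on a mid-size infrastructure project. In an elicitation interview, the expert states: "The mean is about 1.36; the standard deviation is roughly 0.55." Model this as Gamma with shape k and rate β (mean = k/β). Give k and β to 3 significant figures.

For Gamma(k, rate β): mean = k/β, variance = k/β², so CV = 1/√k.
CV = SD/mean = 0.55/1.36 = 0.4044, hence k = 1/CV² = 6.11.
Then β = k/mean = 6.11/1.36 = 4.5.

k ≈ 6.11, β ≈ 4.5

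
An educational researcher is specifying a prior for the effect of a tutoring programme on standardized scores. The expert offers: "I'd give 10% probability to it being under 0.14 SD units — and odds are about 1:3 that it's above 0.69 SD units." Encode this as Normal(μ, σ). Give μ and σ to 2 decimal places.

The p-quantile of Normal(μ,σ) is μ + z_p·σ, with z_{0.1} = -1.282 and z_{0.75} = 0.6745.
Eliminate σ: μ = (z₂·x₁ − z₁·x₂)/(z₂ − z₁) = (0.6745·0.14 − (-1.282)·0.69)/1.956 = 0.50.
Then σ = (x₂ − x₁)/(z₂ − z₁) = (0.69 − 0.14)/1.956 = 0.28.

μ = 0.50, σ = 0.28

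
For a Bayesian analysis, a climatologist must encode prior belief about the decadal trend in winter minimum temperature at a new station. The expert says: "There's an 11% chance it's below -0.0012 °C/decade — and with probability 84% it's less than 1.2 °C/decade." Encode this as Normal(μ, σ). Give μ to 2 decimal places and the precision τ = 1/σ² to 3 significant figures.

μ = 0.66, τ = 3.42

For Normal(μ,σ), the p-quantile is μ + z_p·σ. Here z_{0.11} = -1.227, z_{0.84} = 0.9945.
So -0.0012 = μ − 1.227σ and 1.2 = μ + 0.9945σ.
Subtracting: σ = (1.2 − -0.0012)/(0.9945 − (-1.227)) = 0.54.
Then μ = -0.0012 − (-1.227)·0.54 = 0.66.
Precision τ = 1/σ² = 1/0.5408² = 3.42.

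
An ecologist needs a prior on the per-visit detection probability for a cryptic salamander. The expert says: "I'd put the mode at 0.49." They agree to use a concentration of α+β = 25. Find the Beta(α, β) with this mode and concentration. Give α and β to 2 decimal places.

For α,β > 1 the Beta mode is (α−1)/(α+β−2). With α+β = 25, the mode is (α−1)/23.
Set (α−1)/23 = 0.49 → α = 1 + 0.49·23 = 12.27.
β = 25 − α = 12.73.

α = 12.27, β = 12.73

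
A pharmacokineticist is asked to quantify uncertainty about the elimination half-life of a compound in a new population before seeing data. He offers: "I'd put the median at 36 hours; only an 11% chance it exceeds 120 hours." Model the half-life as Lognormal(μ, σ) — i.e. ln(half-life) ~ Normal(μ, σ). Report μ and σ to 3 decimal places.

If T ~ Lognormal(μ,σ) then ln T ~ Normal(μ,σ), so the p-quantile of ln T is μ + z_p·σ.
ln(36) = 3.584 and ln(120) = 4.787; z_{0.5} = 0, z_{0.89} = 1.227.
σ = (4.787 − 3.584)/(1.227 − (0)) = 0.982.
μ = 3.584 − (0)·0.982 = 3.584.

μ ≈ 3.584, σ ≈ 0.982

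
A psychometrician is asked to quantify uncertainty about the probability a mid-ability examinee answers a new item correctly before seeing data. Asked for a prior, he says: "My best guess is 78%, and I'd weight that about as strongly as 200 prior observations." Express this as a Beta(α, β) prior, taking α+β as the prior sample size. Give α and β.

Under the effective-sample-size interpretation, Beta(α, β) has prior mean α/(α+β) and prior sample size α+β.
So α+β = 200 and α/(α+β) = 0.78, giving α = 0.78·200 = 156 and β = 200 − 156 = 44.

α = 156, β = 44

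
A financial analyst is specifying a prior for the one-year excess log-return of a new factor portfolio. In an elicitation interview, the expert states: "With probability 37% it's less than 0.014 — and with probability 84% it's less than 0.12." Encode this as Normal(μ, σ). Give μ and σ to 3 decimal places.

The p-quantile of Normal(μ,σ) is μ + z_p·σ, with z_{0.37} = -0.3319 and z_{0.84} = 0.9945.
Eliminate σ: μ = (z₂·x₁ − z₁·x₂)/(z₂ − z₁) = (0.9945·0.014 − (-0.3319)·0.12)/1.326 = 0.041.
Then σ = (x₂ − x₁)/(z₂ − z₁) = (0.12 − 0.014)/1.326 = 0.080.

μ = 0.041, σ = 0.080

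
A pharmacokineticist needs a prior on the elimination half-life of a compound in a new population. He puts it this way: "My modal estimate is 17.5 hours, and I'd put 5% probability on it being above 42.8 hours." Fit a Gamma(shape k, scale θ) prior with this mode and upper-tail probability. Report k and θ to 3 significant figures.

k ≈ 4.4, θ ≈ 5.14

Gamma(k,θ) with k>1 has mode (k−1)θ, so θ = 17.5/(k−1).
Need P(X < 42.8) = 0.95 with θ tied to k this way. Start at k = 2, θ = 17.5: P(X<42.8) ≈ 0.701.
Too low — raise k to concentrate. Iterating converges to k ≈ 4.4.
Then θ = 17.5/(4.4−1) ≈ 5.14.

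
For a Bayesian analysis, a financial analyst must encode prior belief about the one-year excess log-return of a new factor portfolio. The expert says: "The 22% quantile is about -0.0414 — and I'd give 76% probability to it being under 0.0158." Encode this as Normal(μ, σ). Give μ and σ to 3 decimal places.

The p-quantile of Normal(μ,σ) is μ + z_p·σ, with z_{0.22} = -0.7722 and z_{0.76} = 0.7063.
Eliminate σ: μ = (z₂·x₁ − z₁·x₂)/(z₂ − z₁) = (0.7063·-0.0414 − (-0.7722)·0.0158)/1.478 = -0.012.
Then σ = (x₂ − x₁)/(z₂ − z₁) = (0.0158 − -0.0414)/1.478 = 0.039.

μ = -0.012, σ = 0.039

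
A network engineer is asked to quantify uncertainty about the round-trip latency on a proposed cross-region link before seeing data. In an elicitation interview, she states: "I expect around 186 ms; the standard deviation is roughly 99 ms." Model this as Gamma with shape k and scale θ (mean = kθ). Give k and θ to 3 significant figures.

k ≈ 3.53, θ ≈ 52.7

For Gamma(k, scale θ): mean = kθ, variance = kθ², so CV = 1/√k.
CV = SD/mean = 99/186 = 0.5323, hence k = 1/CV² = 3.53.
Then θ = mean/k = 186/3.53 = 52.7.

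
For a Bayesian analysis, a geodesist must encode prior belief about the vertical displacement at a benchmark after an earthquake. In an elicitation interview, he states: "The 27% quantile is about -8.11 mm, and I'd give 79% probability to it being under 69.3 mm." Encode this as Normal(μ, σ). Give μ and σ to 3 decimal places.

μ = 25.315, σ = 54.543

The p-quantile of Normal(μ,σ) is μ + z_p·σ, with z_{0.27} = -0.6128 and z_{0.79} = 0.8064.
Eliminate σ: μ = (z₂·x₁ − z₁·x₂)/(z₂ − z₁) = (0.8064·-8.11 − (-0.6128)·69.3)/1.419 = 25.315.
Then σ = (x₂ − x₁)/(z₂ − z₁) = (69.3 − -8.11)/1.419 = 54.543.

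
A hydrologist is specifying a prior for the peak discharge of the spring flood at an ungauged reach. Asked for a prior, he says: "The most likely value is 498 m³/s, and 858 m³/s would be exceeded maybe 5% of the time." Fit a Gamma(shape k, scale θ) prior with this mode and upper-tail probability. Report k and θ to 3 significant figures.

Gamma(k,θ) with k>1 has mode (k−1)θ, so θ = 498/(k−1).
Need P(X < 858) = 0.95 with θ tied to k this way. Start at k = 2, θ = 498: P(X<858) ≈ 0.514.
Too low — raise k to concentrate. Iterating converges to k ≈ 10.4.
Then θ = 498/(10.4−1) ≈ 52.8.

k ≈ 10.4, θ ≈ 52.8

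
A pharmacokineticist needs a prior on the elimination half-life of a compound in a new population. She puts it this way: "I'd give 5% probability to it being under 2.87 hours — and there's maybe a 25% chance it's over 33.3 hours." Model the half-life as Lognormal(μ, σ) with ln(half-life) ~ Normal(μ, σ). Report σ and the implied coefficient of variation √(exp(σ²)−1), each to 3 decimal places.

σ ≈ 1.057, CV ≈ 1.434

If T ~ Lognormal(μ,σ) then ln T ~ Normal(μ,σ), so the p-quantile of ln T is μ + z_p·σ.
ln(2.87) = 1.054 and ln(33.3) = 3.506; z_{0.05} = -1.645, z_{0.75} = 0.6745.
σ = (3.506 − 1.054)/(0.6745 − (-1.645)) = 1.057.
μ = 1.054 − (-1.645)·1.057 = 2.793.
CV = √(exp(σ²)−1) = √(exp(1.1170)−1) = 1.434.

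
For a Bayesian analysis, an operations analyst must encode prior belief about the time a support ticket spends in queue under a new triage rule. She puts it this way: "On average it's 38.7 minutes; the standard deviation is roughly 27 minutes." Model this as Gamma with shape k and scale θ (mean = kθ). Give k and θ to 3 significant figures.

For Gamma(k, scale θ): mean = kθ, variance = kθ², so CV = 1/√k.
CV = SD/mean = 27/38.7 = 0.6977, hence k = 1/CV² = 2.05.
Then θ = mean/k = 38.7/2.05 = 18.8.

k ≈ 2.05, θ ≈ 18.8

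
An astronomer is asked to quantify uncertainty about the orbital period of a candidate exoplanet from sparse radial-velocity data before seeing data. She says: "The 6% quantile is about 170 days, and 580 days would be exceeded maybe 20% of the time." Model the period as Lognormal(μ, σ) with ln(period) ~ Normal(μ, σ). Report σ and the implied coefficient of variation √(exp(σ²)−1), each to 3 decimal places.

σ ≈ 0.512, CV ≈ 0.548

If T ~ Lognormal(μ,σ) then ln T ~ Normal(μ,σ), so the p-quantile of ln T is μ + z_p·σ.
ln(170) = 5.136 and ln(580) = 6.363; z_{0.06} = -1.555, z_{0.8} = 0.8416.
σ = (6.363 − 5.136)/(0.8416 − (-1.555)) = 0.512.
μ = 5.136 − (-1.555)·0.512 = 5.932.
CV = √(exp(σ²)−1) = √(exp(0.2623)−1) = 0.548.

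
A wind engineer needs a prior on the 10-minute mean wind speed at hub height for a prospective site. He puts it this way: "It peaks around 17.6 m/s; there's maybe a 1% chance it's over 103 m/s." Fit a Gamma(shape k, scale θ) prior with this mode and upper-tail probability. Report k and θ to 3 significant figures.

k ≈ 2.2, θ ≈ 14.7

Gamma(k,θ) with k>1 has mode (k−1)θ, so θ = 17.6/(k−1).
Need P(X < 103) = 0.99 with θ tied to k this way. Start at k = 2, θ = 17.6: P(X<103) ≈ 0.980.
Too low — raise k to concentrate. Iterating converges to k ≈ 2.2.
Then θ = 17.6/(2.2−1) ≈ 14.7.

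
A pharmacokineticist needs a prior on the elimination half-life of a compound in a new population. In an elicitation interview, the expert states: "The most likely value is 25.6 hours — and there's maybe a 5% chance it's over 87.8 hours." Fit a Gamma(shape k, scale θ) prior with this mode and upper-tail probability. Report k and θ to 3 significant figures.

Gamma(k,θ) with k>1 has mode (k−1)θ, so θ = 25.6/(k−1).
Need P(X < 87.8) = 0.95 with θ tied to k this way. Start at k = 2, θ = 25.6: P(X<87.8) ≈ 0.856.
Too low — raise k to concentrate. Iterating converges to k ≈ 2.71.
Then θ = 25.6/(2.71−1) ≈ 15.

k ≈ 2.71, θ ≈ 15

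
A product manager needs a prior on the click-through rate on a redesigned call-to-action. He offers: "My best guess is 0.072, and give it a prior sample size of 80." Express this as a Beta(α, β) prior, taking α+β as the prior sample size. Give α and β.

α = 5.76, β = 74.24

Under the effective-sample-size interpretation, Beta(α, β) has prior mean α/(α+β) and prior sample size α+β.
So α+β = 80 and α/(α+β) = 0.072, giving α = 0.072·80 = 5.76 and β = 80 − 5.76 = 74.24.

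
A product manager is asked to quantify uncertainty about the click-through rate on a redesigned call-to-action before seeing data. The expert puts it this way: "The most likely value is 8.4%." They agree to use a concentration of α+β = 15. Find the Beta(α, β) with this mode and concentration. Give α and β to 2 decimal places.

α = 2.09, β = 12.91

For α,β > 1 the Beta mode is (α−1)/(α+β−2). With α+β = 15, the mode is (α−1)/13.
Set (α−1)/13 = 0.084 → α = 1 + 0.084·13 = 2.09.
β = 15 − α = 12.91.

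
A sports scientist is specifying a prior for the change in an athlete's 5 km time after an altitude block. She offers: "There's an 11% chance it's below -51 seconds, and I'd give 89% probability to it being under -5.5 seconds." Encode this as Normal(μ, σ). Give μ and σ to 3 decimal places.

μ = -28.250, σ = 18.548

For Normal(μ,σ), the p-quantile is μ + z_p·σ. Here z_{0.11} = -1.227, z_{0.89} = 1.227.
So -51 = μ − 1.227σ and -5.5 = μ + 1.227σ.
Subtracting: σ = (-5.5 − -51)/(1.227 − (-1.227)) = 18.548.
Then μ = -51 − (-1.227)·18.548 = -28.250.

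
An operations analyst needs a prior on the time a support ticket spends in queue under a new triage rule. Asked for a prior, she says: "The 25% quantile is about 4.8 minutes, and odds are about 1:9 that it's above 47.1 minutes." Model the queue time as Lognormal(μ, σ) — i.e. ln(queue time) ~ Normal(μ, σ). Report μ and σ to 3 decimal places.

μ ≈ 2.356, σ ≈ 1.167

If T ~ Lognormal(μ,σ) then ln T ~ Normal(μ,σ), so the p-quantile of ln T is μ + z_p·σ.
ln(4.8) = 1.569 and ln(47.1) = 3.852; z_{0.25} = -0.6745, z_{0.9} = 1.282.
σ = (3.852 − 1.569)/(1.282 − (-0.6745)) = 1.167.
μ = 1.569 − (-0.6745)·1.167 = 2.356.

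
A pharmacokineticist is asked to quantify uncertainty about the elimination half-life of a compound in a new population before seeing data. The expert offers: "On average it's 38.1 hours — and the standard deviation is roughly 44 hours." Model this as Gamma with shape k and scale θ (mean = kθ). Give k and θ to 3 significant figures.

For Gamma(k, scale θ): mean = kθ, variance = kθ², so CV = 1/√k.
CV = SD/mean = 44/38.1 = 1.155, hence k = 1/CV² = 0.75.
Then θ = mean/k = 38.1/0.75 = 50.8.

k ≈ 0.75, θ ≈ 50.8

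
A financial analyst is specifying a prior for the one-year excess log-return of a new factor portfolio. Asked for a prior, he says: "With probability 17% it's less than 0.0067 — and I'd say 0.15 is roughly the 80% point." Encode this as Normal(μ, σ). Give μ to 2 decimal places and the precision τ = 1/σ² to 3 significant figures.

The p-quantile of Normal(μ,σ) is μ + z_p·σ, with z_{0.17} = -0.9542 and z_{0.8} = 0.8416.
Eliminate σ: μ = (z₂·x₁ − z₁·x₂)/(z₂ − z₁) = (0.8416·0.0067 − (-0.9542)·0.15)/1.796 = 0.08.
Then σ = (x₂ − x₁)/(z₂ − z₁) = (0.15 − 0.0067)/1.796 = 0.08.
Precision τ = 1/σ² = 1/0.0798² = 157.

μ = 0.08, τ = 157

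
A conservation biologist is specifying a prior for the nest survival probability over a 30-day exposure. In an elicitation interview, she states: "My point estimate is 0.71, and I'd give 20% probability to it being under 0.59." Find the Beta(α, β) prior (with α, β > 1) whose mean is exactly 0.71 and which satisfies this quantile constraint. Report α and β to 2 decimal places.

α ≈ 6.63, β ≈ 2.71

With mean 0.71 fixed, write α = 0.71s, β = 0.29s where s = α+β.
Need P(θ < 0.59) = 0.2 under Beta(0.71s, 0.29s). Normal approximation: (q−m)/√(m(1−m)/s) ≈ z_{0.2} = -0.842, so s ≈ 0.71·0.29·(-0.842)²/(0.59−0.71)² = 10.1.
At s = 10.1: P(θ<0.59) ≈ 0.192. Adjusting to match 0.2 gives s ≈ 9.34.
So α = 0.71·9.34 ≈ 6.63, β = 0.29·9.34 ≈ 2.71.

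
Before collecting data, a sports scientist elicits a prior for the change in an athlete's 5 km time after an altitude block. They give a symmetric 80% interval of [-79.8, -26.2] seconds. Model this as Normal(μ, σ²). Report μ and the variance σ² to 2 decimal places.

μ = -53.00, σ² = 437.32

A symmetric 80% interval runs μ ± z·σ with z = 1.282.
Half-width = 26.8, so σ = 26.8/1.282 = 20.912 and σ² = 437.32.
μ is the interval midpoint, -53.00.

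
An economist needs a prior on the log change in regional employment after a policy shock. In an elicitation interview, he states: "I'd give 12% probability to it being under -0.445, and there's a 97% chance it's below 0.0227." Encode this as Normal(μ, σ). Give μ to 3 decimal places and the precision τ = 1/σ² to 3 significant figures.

For Normal(μ,σ), the p-quantile is μ + z_p·σ. Here z_{0.12} = -1.175, z_{0.97} = 1.881.
So -0.445 = μ − 1.175σ and 0.0227 = μ + 1.881σ.
Subtracting: σ = (0.0227 − -0.445)/(1.881 − (-1.175)) = 0.153.
Then μ = -0.445 − (-1.175)·0.153 = -0.265.
Precision τ = 1/σ² = 1/0.1531² = 42.7.

μ = -0.265, τ = 42.7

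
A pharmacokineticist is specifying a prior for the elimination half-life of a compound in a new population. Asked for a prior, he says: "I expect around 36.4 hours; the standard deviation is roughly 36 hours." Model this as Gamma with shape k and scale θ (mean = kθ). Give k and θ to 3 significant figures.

k ≈ 1.02, θ ≈ 35.6

For Gamma(k, scale θ): mean = kθ, variance = kθ², so CV = 1/√k.
CV = SD/mean = 36/36.4 = 0.989, hence k = 1/CV² = 1.02.
Then θ = mean/k = 36.4/1.02 = 35.6.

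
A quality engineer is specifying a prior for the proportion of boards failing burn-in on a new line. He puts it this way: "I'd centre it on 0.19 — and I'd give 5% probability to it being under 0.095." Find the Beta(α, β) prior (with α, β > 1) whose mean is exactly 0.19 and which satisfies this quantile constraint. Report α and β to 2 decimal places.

With mean 0.19 fixed, write α = 0.19s, β = 0.81s where s = α+β.
Need P(θ < 0.095) = 0.05 under Beta(0.19s, 0.81s). Normal approximation: (q−m)/√(m(1−m)/s) ≈ z_{0.05} = -1.64, so s ≈ 0.19·0.81·(-1.64)²/(0.095−0.19)² = 46.1.
At s = 46.1: P(θ<0.095) ≈ 0.030. Adjusting to match 0.05 gives s ≈ 36.45.
So α = 0.19·36.45 ≈ 6.93, β = 0.81·36.45 ≈ 29.53.

α ≈ 6.93, β ≈ 29.53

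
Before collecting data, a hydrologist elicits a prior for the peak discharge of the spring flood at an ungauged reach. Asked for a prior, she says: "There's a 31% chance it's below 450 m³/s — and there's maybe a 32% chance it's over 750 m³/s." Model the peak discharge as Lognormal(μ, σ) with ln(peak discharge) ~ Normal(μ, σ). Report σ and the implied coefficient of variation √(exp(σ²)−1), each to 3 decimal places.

If T ~ Lognormal(μ,σ) then ln T ~ Normal(μ,σ), so the p-quantile of ln T is μ + z_p·σ.
ln(450) = 6.109 and ln(750) = 6.62; z_{0.31} = -0.4959, z_{0.68} = 0.4677.
σ = (6.62 − 6.109)/(0.4677 − (-0.4959)) = 0.530.
μ = 6.109 − (-0.4959)·0.530 = 6.372.
CV = √(exp(σ²)−1) = √(exp(0.2811)−1) = 0.570.

σ ≈ 0.530, CV ≈ 0.570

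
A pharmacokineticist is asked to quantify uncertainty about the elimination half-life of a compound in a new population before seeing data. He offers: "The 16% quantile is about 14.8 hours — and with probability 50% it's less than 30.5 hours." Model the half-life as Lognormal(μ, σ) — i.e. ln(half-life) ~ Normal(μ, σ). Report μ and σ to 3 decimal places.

μ ≈ 3.418, σ ≈ 0.727

If T ~ Lognormal(μ,σ) then ln T ~ Normal(μ,σ), so the p-quantile of ln T is μ + z_p·σ.
ln(14.8) = 2.695 and ln(30.5) = 3.418; z_{0.16} = -0.9945, z_{0.5} = 0.
σ = (3.418 − 2.695)/(0 − (-0.9945)) = 0.727.
μ = 2.695 − (-0.9945)·0.727 = 3.418.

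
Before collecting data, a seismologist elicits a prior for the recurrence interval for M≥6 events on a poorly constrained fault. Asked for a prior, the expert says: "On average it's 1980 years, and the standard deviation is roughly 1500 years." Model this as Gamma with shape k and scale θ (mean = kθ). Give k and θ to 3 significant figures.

k ≈ 1.74, θ ≈ 1140

For Gamma(k, scale θ): mean = kθ, variance = kθ², so CV = 1/√k.
CV = SD/mean = 1500/1980 = 0.7576, hence k = 1/CV² = 1.74.
Then θ = mean/k = 1980/1.74 = 1140.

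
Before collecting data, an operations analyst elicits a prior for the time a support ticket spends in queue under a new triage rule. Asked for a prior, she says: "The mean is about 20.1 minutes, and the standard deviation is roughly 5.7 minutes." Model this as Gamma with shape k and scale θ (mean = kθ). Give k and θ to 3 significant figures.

k ≈ 12.4, θ ≈ 1.62

For Gamma(k, scale θ): mean = kθ, variance = kθ², so CV = 1/√k.
CV = SD/mean = 5.7/20.1 = 0.2836, hence k = 1/CV² = 12.4.
Then θ = mean/k = 20.1/12.4 = 1.62.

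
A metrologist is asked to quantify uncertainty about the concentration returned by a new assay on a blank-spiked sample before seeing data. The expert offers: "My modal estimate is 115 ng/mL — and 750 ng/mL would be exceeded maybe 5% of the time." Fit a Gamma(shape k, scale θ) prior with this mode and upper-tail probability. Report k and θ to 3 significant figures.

k ≈ 1.63, θ ≈ 181

Gamma(k,θ) with k>1 has mode (k−1)θ, so θ = 115/(k−1).
Need P(X < 750) = 0.95 with θ tied to k this way. Start at k = 2, θ = 115: P(X<750) ≈ 0.989.
Too high — lower k to spread out. Iterating converges to k ≈ 1.63.
Then θ = 115/(1.63−1) ≈ 181.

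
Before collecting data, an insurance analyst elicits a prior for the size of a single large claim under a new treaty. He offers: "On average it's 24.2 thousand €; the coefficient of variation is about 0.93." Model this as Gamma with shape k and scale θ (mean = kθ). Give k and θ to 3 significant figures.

For Gamma(k, scale θ): mean = kθ, variance = kθ², so CV = 1/√k.
CV = 0.93, hence k = 1/CV² = 1.16.
Then θ = mean/k = 24.2/1.16 = 20.9.

k ≈ 1.16, θ ≈ 20.9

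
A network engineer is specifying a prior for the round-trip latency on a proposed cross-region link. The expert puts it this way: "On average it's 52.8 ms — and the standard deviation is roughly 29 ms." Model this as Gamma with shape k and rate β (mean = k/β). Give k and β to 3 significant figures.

k ≈ 3.31, β ≈ 0.0628

For Gamma(k, rate β): mean = k/β, variance = k/β², so CV = 1/√k.
CV = SD/mean = 29/52.8 = 0.5492, hence k = 1/CV² = 3.31.
Then β = k/mean = 3.31/52.8 = 0.0628.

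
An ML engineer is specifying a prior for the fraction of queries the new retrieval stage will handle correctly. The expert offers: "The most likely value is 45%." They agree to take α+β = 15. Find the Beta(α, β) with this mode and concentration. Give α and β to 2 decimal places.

For α,β > 1 the Beta mode is (α−1)/(α+β−2). With α+β = 15, the mode is (α−1)/13.
Set (α−1)/13 = 0.45 → α = 1 + 0.45·13 = 6.85.
β = 15 − α = 8.15.

α = 6.85, β = 8.15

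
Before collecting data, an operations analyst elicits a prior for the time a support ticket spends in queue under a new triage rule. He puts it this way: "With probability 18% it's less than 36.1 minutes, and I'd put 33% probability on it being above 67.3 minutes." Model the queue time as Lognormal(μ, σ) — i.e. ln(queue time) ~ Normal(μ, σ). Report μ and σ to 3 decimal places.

If T ~ Lognormal(μ,σ) then ln T ~ Normal(μ,σ), so the p-quantile of ln T is μ + z_p·σ.
ln(36.1) = 3.586 and ln(67.3) = 4.209; z_{0.18} = -0.9154, z_{0.67} = 0.4399.
σ = (4.209 − 3.586)/(0.4399 − (-0.9154)) = 0.460.
μ = 3.586 − (-0.9154)·0.460 = 4.007.

μ ≈ 4.007, σ ≈ 0.460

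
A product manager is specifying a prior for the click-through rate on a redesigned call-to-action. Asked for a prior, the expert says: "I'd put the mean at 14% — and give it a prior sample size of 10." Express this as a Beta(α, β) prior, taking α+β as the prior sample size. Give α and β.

Under the effective-sample-size interpretation, Beta(α, β) has prior mean α/(α+β) and prior sample size α+β.
So α+β = 10 and α/(α+β) = 0.14, giving α = 0.14·10 = 1.4 and β = 10 − 1.4 = 8.6.

α = 1.4, β = 8.6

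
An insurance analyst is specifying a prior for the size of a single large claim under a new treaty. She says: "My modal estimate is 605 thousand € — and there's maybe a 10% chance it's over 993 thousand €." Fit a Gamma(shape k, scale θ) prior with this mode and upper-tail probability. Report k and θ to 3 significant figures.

k ≈ 8.68, θ ≈ 78.8

Gamma(k,θ) with k>1 has mode (k−1)θ, so θ = 605/(k−1).
Need P(X < 993) = 0.9 with θ tied to k this way. Start at k = 2, θ = 605: P(X<993) ≈ 0.488.
Too low — raise k to concentrate. Iterating converges to k ≈ 8.68.
Then θ = 605/(8.68−1) ≈ 78.8.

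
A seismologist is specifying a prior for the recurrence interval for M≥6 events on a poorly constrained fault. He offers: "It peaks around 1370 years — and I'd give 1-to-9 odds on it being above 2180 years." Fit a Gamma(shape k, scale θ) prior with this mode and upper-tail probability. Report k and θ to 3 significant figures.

Gamma(k,θ) with k>1 has mode (k−1)θ, so θ = 1370/(k−1).
Need P(X < 2180) = 0.9 with θ tied to k this way. Start at k = 2, θ = 1370: P(X<2180) ≈ 0.472.
Too low — raise k to concentrate. Iterating converges to k ≈ 9.7.
Then θ = 1370/(9.7−1) ≈ 157.

k ≈ 9.7, θ ≈ 157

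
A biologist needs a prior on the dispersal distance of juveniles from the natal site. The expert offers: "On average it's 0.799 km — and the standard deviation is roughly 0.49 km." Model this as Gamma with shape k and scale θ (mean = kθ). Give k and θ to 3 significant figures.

For Gamma(k, scale θ): mean = kθ, variance = kθ², so CV = 1/√k.
CV = SD/mean = 0.49/0.799 = 0.6133, hence k = 1/CV² = 2.66.
Then θ = mean/k = 0.799/2.66 = 0.301.

k ≈ 2.66, θ ≈ 0.301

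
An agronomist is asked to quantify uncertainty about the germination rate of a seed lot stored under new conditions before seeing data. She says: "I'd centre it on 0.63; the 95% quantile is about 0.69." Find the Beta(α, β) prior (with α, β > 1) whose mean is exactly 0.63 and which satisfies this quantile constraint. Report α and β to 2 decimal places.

With mean 0.63 fixed, write α = 0.63s, β = 0.37s where s = α+β.
Need P(θ < 0.69) = 0.95 under Beta(0.63s, 0.37s). Normal approximation: (q−m)/√(m(1−m)/s) ≈ z_{0.95} = 1.64, so s ≈ 0.63·0.37·(1.64)²/(0.69−0.63)² = 175.2.
At s = 175.2: P(θ<0.69) ≈ 0.953. Adjusting to match 0.95 gives s ≈ 169.25.
So α = 0.63·169.25 ≈ 106.63, β = 0.37·169.25 ≈ 62.62.

α ≈ 106.63, β ≈ 62.62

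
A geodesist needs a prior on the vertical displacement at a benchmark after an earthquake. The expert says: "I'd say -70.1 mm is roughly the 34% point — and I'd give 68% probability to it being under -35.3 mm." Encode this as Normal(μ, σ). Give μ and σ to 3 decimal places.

The p-quantile of Normal(μ,σ) is μ + z_p·σ, with z_{0.34} = -0.4125 and z_{0.68} = 0.4677.
Eliminate σ: μ = (z₂·x₁ − z₁·x₂)/(z₂ − z₁) = (0.4677·-70.1 − (-0.4125)·-35.3)/0.8802 = -53.792.
Then σ = (x₂ − x₁)/(z₂ − z₁) = (-35.3 − -70.1)/0.8802 = 39.538.

μ = -53.792, σ = 39.538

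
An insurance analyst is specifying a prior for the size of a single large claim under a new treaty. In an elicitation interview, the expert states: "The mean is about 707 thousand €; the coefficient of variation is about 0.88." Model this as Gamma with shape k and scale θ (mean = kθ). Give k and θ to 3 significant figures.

k ≈ 1.29, θ ≈ 548

For Gamma(k, scale θ): mean = kθ, variance = kθ², so CV = 1/√k.
CV = 0.88, hence k = 1/CV² = 1.29.
Then θ = mean/k = 707/1.29 = 548.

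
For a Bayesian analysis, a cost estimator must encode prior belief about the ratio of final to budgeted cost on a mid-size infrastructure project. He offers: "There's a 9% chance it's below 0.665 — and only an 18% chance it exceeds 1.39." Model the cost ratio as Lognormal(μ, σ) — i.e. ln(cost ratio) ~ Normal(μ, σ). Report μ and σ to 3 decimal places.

If T ~ Lognormal(μ,σ) then ln T ~ Normal(μ,σ), so the p-quantile of ln T is μ + z_p·σ.
ln(0.665) = -0.408 and ln(1.39) = 0.3293; z_{0.09} = -1.341, z_{0.82} = 0.9154.
σ = (0.3293 − -0.408)/(0.9154 − (-1.341)) = 0.327.
μ = -0.408 − (-1.341)·0.327 = 0.030.

μ ≈ 0.030, σ ≈ 0.327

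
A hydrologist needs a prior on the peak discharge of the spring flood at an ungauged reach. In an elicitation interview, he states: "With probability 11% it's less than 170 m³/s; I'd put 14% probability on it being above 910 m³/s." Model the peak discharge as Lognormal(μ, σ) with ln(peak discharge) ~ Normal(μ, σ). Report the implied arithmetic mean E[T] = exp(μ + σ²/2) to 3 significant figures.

E[T] ≈ 540 m³/s

If T ~ Lognormal(μ,σ) then ln T ~ Normal(μ,σ), so the p-quantile of ln T is μ + z_p·σ.
ln(170) = 5.136 and ln(910) = 6.813; z_{0.11} = -1.227, z_{0.86} = 1.08.
σ = (6.813 − 5.136)/(1.08 − (-1.227)) = 0.727.
μ = 5.136 − (-1.227)·0.727 = 6.028.
E[T] = exp(μ + σ²/2) = exp(6.028 + 0.2644) = 540 m³/s.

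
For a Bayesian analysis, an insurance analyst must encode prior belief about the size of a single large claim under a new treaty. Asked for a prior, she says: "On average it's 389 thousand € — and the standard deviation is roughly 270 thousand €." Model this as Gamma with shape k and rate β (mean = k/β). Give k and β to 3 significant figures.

For Gamma(k, rate β): mean = k/β, variance = k/β², so CV = 1/√k.
CV = SD/mean = 270/389 = 0.6941, hence k = 1/CV² = 2.08.
Then β = k/mean = 2.08/389 = 0.00534.

k ≈ 2.08, β ≈ 0.00534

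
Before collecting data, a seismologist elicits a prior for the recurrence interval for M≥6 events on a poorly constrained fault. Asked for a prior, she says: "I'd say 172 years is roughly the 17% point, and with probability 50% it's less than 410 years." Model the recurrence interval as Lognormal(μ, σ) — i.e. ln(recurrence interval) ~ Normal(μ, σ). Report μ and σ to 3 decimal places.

μ ≈ 6.016, σ ≈ 0.910

If T ~ Lognormal(μ,σ) then ln T ~ Normal(μ,σ), so the p-quantile of ln T is μ + z_p·σ.
ln(172) = 5.147 and ln(410) = 6.016; z_{0.17} = -0.9542, z_{0.5} = 0.
σ = (6.016 − 5.147)/(0 − (-0.9542)) = 0.910.
μ = 5.147 − (-0.9542)·0.910 = 6.016.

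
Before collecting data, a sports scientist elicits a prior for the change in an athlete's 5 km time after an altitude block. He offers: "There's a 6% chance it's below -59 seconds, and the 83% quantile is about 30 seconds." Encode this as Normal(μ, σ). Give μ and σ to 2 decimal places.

μ = -3.85, σ = 35.47

For Normal(μ,σ), the p-quantile is μ + z_p·σ. Here z_{0.06} = -1.555, z_{0.83} = 0.9542.
So -59 = μ − 1.555σ and 30 = μ + 0.9542σ.
Subtracting: σ = (30 − -59)/(0.9542 − (-1.555)) = 35.47.
Then μ = -59 − (-1.555)·35.47 = -3.85.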